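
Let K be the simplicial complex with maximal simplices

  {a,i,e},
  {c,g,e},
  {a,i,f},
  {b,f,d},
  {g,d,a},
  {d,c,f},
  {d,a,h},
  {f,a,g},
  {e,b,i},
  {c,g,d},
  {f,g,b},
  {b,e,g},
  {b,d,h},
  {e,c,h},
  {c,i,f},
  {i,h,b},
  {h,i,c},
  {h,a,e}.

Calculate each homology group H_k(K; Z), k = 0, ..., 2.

H_0 ≅ Z,  H_1 ≅ Z ⊕ Z/2Z,  H_2 = 0.

Take the total order a < b < c < d < e < f < g < h < i on the vertex set. Then K (dimension 2) consists of the simplices:

  0-simplices (9): a, b, c, d, e, f, g, h, i
  1-simplices (27): ad, ae, af, ag, ah, ai, bd, be, bf, bg, bh, bi, cd, ce, cf, cg, ch, ci, df, dg, dh, eg, eh, ei, fg, fi, hi
  2-simplices (18): adg, adh, aeh, aei, afg, afi, bdf, bdh, beg, bei, bfg, bhi, cdf, cdg, ceg, ceh, cfi, chi

so the chain groups are C_0 ≅ Z^9, C_1 ≅ Z^27, C_2 ≅ Z^18.

The boundary map ∂_1: C_1 → C_0 is given by ∂[p,q] = [q] − [p].
As a 9×27 matrix over Z this has rank 8, with invariant factors (1,1,1,1,1,1,1,1).

∂_2: C_2 → C_1 maps a triangle to the signed sum of its edges. For instance
  ∂chi = hi − ci + ch,
  ∂afi = fi − ai + af.
As a 27×18 matrix over Z this has rank 18, with invariant factors (1,1,1,1,1,1,1,1,1,1,1,1,1,1,1,1,1,2).

Reading off H_k = ker ∂_k / im ∂_{k+1}:

  H_0: rank C_0 − rank ∂_1 = 9 − 8 = 1, and the invariant factors of ∂_1 are all 1, so H_0 = Z.
  H_1: rank ker ∂_1 − rank ∂_2 = (27 − 8) − 18 = 1, and ∂_2 has invariant factor 2 > 1, so H_1 = Z ⊕ Z/2Z.
  H_2: rank ker ∂_2 − rank ∂_3 = (18 − 18) − 0 = 0, and there is no ∂_3, so H_2 = 0.

As a check, the Euler characteristic is 9 − 27 + 18 = 0, which agrees with 1 − 1 + 0 = 0.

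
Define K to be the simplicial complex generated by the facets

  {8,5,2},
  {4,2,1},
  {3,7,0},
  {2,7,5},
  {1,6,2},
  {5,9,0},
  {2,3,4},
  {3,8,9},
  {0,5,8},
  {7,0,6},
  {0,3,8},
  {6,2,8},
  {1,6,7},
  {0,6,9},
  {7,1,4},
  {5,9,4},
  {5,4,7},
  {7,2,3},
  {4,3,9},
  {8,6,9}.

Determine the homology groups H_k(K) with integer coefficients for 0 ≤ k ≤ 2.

H_0 = Z,  H_1 = Z ⊕ Z/2,  H_2 = 0.

Take the total order 0 < 1 < 2 < 3 < 4 < 5 < 6 < 7 < 8 < 9 on the vertex set. Then K (dimension 2) consists of the simplices:

  0-simplices (10): [0], [1], [2], [3], [4], [5], [6], [7], [8], [9]
  1-simplices (30): (30 of them)
  2-simplices (20): (20 of them)

Hence C_0 ≅ Z^10, C_1 ≅ Z^30, C_2 ≅ Z^20.

Boundary ∂_1: C_1 → C_0 maps an edge to its endpoints' difference, ∂[p,q] = q − p. For instance
  ∂[2,4] = [4] − [2].
This gives a 10×30 integer matrix of rank 9; reducing to Smith normal form yields diagonal entries (1,1,1,1,1,1,1,1,1).

The boundary map ∂_2: C_2 → C_1 maps a triangle to the signed sum of its edges. For instance
  ∂[1,6,7] = [6,7] − [1,7] + [1,6],
  ∂[1,2,6] = [2,6] − [1,6] + [1,2].
The resulting 30×20 matrix has rank 20, and its Smith normal form has invariant factors (1,1,1,1,1,1,1,1,1,1,1,1,1,1,1,1,1,1,1,2).

Computing H_k = (kernel of ∂_k) / (image of ∂_{k+1}):

  H_0: rank C_0 − rank ∂_1 = 10 − 9 = 1, and the invariant factors of ∂_1 are all 1, so H_0 ≅ Z.
  H_1: rank ker ∂_1 − rank ∂_2 = (30 − 9) − 20 = 1, and ∂_2 has invariant factor 2 > 1, so H_1 ≅ Z ⊕ Z/2.
  H_2: rank ker ∂_2 − rank ∂_3 = (20 − 20) − 0 = 0, and there is no ∂_3, so H_2 ≅ 0.

As a check, the Euler characteristic is 10 − 30 + 20 = 0, which agrees with 1 − 1 + 0 = 0.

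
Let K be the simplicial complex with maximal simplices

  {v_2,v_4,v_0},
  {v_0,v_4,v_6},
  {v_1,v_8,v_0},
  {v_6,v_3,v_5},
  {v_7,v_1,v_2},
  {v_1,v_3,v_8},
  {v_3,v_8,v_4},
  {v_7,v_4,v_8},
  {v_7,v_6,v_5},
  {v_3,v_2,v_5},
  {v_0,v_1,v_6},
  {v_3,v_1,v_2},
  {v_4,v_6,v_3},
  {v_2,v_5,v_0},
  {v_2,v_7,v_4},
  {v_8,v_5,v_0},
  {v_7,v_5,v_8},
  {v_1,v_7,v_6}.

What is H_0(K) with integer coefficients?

Order the vertices as v_0 < v_1 < v_2 < v_3 < v_4 < v_5 < v_6 < v_7 < v_8. Listing each simplex with vertices in this order, K has dimension 2 with simplices:

  0-simplices (9): [v_0], [v_1], [v_2], [v_3], [v_4], [v_5], [v_6], [v_7], [v_8]
  1-simplices (27): (27 of them)
  2-simplices (18): (18 of them)

Hence C_0 ≅ Z^9, C_1 ≅ Z^27, C_2 ≅ Z^18.

The boundary map ∂_1: C_1 → C_0 is given by ∂[p,q] = [q] − [p].
This gives a 9×27 integer matrix of rank 8; reducing to Smith normal form yields diagonal entries (1,1,1,1,1,1,1,1).

Boundary ∂_2: C_2 → C_1 maps a triangle to the signed sum of its edges. For instance
  ∂[v_2,v_3,v_5] = [v_3,v_5] − [v_2,v_5] + [v_2,v_3],
  ∂[v_1,v_3,v_8] = [v_3,v_8] − [v_1,v_8] + [v_1,v_3].
The resulting 27×18 matrix has rank 17, and its Smith normal form has invariant factors (1,1,1,1,1,1,1,1,1,1,1,1,1,1,1,1,1).

Now H_k = ker ∂_k / im ∂_{k+1}, so:

  H_0: rank C_0 − rank ∂_1 = 9 − 8 = 1, and the invariant factors of ∂_1 are all 1, so H_0 ≅ Z.

(K is a triangulation of the torus T^2.)

H_0 = Z.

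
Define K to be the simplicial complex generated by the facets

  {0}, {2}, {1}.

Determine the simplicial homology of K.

Take the total order 0 < 1 < 2 on the vertex set. Then K (dimension 0) consists of the simplices:

  0-simplices (3): [0], [1], [2]

giving chain groups C_0 ≅ Z^3.

Computing H_k = (kernel of ∂_k) / (image of ∂_{k+1}):

  H_0: rank C_0 − rank ∂_1 = 3 − 0 = 3, and there is no ∂_1, so H_0 = Z^3.

(K is a triangulation of a set of 3 points.)

H_0 = Z^3.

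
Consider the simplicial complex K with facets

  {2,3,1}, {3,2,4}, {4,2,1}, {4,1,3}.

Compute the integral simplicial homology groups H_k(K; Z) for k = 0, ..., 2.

H_0 ≅ Z,  H_1 = 0,  H_2 ≅ Z.

Take the total order 1 < 2 < 3 < 4 on the vertex set. Then K (dimension 2) consists of the simplices:

  0-simplices (4): [1], [2], [3], [4]
  1-simplices (6): [1,2], [1,3], [1,4], [2,3], [2,4], [3,4]
  2-simplices (4): [1,2,3], [1,2,4], [1,3,4], [2,3,4]

giving chain groups C_0 ≅ Z^4, C_1 ≅ Z^6, C_2 ≅ Z^4.

Boundary ∂_1: C_1 → C_0 is given by ∂[p,q] = [q] − [p]. For instance
  ∂[2,3] = [3] − [2].
This gives a 4×6 integer matrix of rank 3; reducing to Smith normal form yields diagonal entries (1,1,1).

The boundary map ∂_2: C_2 → C_1 sends each 2-simplex [p,q,r] to [q,r] − [p,r] + [p,q]. For instance
  ∂[1,2,4] = [2,4] − [1,4] + [1,2],
  ∂[1,3,4] = [3,4] − [1,4] + [1,3].
The resulting 6×4 matrix has rank 3, and its Smith normal form has invariant factors (1,1,1).

Now H_k = ker ∂_k / im ∂_{k+1}, so:

  H_0: rank C_0 − rank ∂_1 = 4 − 3 = 1, and the invariant factors of ∂_1 are all 1, so H_0 ≅ Z.
  H_1: rank ker ∂_1 − rank ∂_2 = (6 − 3) − 3 = 0, and the invariant factors of ∂_2 are all 1, so H_1 ≅ 0.
  H_2: rank ker ∂_2 − rank ∂_3 = (4 − 3) − 0 = 1, and there is no ∂_3, so H_2 ≅ Z.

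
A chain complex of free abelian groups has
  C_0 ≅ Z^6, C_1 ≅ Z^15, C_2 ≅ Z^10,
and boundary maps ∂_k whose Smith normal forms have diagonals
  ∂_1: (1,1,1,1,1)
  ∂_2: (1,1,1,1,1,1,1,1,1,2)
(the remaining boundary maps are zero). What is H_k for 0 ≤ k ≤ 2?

H_0 = Z,  H_1 = Z/2,  H_2 = 0.

H_0: b_0 = 6 − 0 − 5 = 1; torsion from ∂_1 factors > 1: none. So H_0 = Z.
H_1: b_1 = 15 − 5 − 10 = 0; torsion from ∂_2 factors > 1: [2]. So H_1 = Z/2.
H_2: b_2 = 10 − 10 − 0 = 0; torsion from ∂_3 factors > 1: none. So H_2 = 0.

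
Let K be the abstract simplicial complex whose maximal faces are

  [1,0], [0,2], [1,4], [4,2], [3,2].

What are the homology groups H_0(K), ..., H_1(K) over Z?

We work with the vertex ordering 0 < 1 < 2 < 3 < 4. The simplices of K, each written with vertices in increasing order, are:

  0-simplices (5): [0], [1], [2], [3], [4]
  1-simplices (5): [0,1], [0,2], [1,4], [2,3], [2,4]

Hence C_0 ≅ Z^5, C_1 ≅ Z^5.

The boundary map ∂_1: C_1 → C_0 sends each edge [p,q] (with p < q) to q − p. For instance
  ∂[1,4] = [4] − [1].
The resulting 5×5 matrix has rank 4, and its Smith normal form has invariant factors (1,1,1,1).

Reading off H_k = ker ∂_k / im ∂_{k+1}:

  H_0: rank C_0 − rank ∂_1 = 5 − 4 = 1, and the invariant factors of ∂_1 are all 1, so H_0 = Z.
  H_1: rank ker ∂_1 − rank ∂_2 = (5 − 4) − 0 = 1, and there is no ∂_2, so H_1 = Z.

H_0 ≅ Z,  H_1 ≅ Z.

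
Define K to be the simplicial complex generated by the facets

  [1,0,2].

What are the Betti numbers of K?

K has 3 vertices, 3 edges, 1 triangle.
rank ∂_0 = 0, rank ∂_1 = 2 ⇒ b_0 = 3 − 0 − 2 = 1; all invariant factors of ∂_1 are 1 so no torsion. So H_0 ≅ Z.
rank ∂_1 = 2, rank ∂_2 = 1 ⇒ b_1 = 3 − 2 − 1 = 0; all invariant factors of ∂_2 are 1 so no torsion. So H_1 ≅ 0.
rank ∂_2 = 1, rank ∂_3 = 0 ⇒ b_2 = 1 − 1 − 0 = 0. So H_2 ≅ 0.

b_0 = 1, b_1 = 0, b_2 = 0.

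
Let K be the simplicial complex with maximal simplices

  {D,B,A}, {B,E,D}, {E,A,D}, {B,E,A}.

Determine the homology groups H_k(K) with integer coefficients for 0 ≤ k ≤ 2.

H_0 = Z,  H_1 = 0,  H_2 = Z.

Order the vertices as A < B < D < E. Listing each simplex with vertices in this order, K has dimension 2 with simplices:

  0-simplices (4): A, B, D, E
  1-simplices (6): AB, AD, AE, BD, BE, DE
  2-simplices (4): ABD, ABE, ADE, BDE

giving chain groups C_0 ≅ Z^4, C_1 ≅ Z^6, C_2 ≅ Z^4.

∂_1: C_1 → C_0 maps an edge to its endpoints' difference, ∂[p,q] = q − p.
As a 4×6 matrix over Z this has rank 3, with invariant factors (1,1,1).

∂_2: C_2 → C_1 acts by ∂[p,q,r] = [q,r] − [p,r] + [p,q]. For instance
  ∂ABD = BD − AD + AB,
  ∂ABE = BE − AE + AB.
As a 6×4 matrix over Z this has rank 3, with invariant factors (1,1,1).

Reading off H_k = ker ∂_k / im ∂_{k+1}:

  H_0: rank C_0 − rank ∂_1 = 4 − 3 = 1, and the invariant factors of ∂_1 are all 1, so H_0 ≅ Z.
  H_1: rank ker ∂_1 − rank ∂_2 = (6 − 3) − 3 = 0, and the invariant factors of ∂_2 are all 1, so H_1 ≅ 0.
  H_2: rank ker ∂_2 − rank ∂_3 = (4 − 3) − 0 = 1, and there is no ∂_3, so H_2 ≅ Z.

As a check, the Euler characteristic is 4 − 6 + 4 = 2, which agrees with 1 − 0 + 1 = 2.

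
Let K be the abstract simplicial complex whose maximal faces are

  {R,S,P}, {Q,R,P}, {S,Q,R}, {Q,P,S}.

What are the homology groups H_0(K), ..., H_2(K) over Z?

Take the total order P < Q < R < S on the vertex set. Then K (dimension 2) consists of the simplices:

  0-simplices (4): P, Q, R, S
  1-simplices (6): PQ, PR, PS, QR, QS, RS
  2-simplices (4): PQR, PQS, PRS, QRS

so the chain groups are C_0 ≅ Z^4, C_1 ≅ Z^6, C_2 ≅ Z^4.

Boundary ∂_1: C_1 → C_0 maps an edge to its endpoints' difference, ∂[p,q] = q − p. For instance
  ∂PR = R − P.
The 4×6 boundary matrix has rank 3 and Smith normal form diag(1,1,1).

The boundary map ∂_2: C_2 → C_1 sends each 2-simplex [p,q,r] to [q,r] − [p,r] + [p,q]. For instance
  ∂QRS = RS − QS + QR,
  ∂PQS = QS − PS + PQ.
As a 6×4 matrix over Z this has rank 3, with invariant factors (1,1,1).

From H_k ≅ ker(∂_k) / im(∂_{k+1}) we obtain:

  H_0: rank C_0 − rank ∂_1 = 4 − 3 = 1, and the invariant factors of ∂_1 are all 1, so H_0 = Z.
  H_1: rank ker ∂_1 − rank ∂_2 = (6 − 3) − 3 = 0, and the invariant factors of ∂_2 are all 1, so H_1 = 0.
  H_2: rank ker ∂_2 − rank ∂_3 = (4 − 3) − 0 = 1, and there is no ∂_3, so H_2 = Z.

As a check, the Euler characteristic is 4 − 6 + 4 = 2, which agrees with 1 − 0 + 1 = 2.
(K is a triangulation of the 2-sphere S^2.)

H_0 ≅ Z,  H_1 = 0,  H_2 ≅ Z.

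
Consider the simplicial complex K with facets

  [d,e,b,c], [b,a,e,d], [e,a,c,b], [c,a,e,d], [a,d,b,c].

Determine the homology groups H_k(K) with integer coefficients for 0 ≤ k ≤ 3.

H_0 ≅ Z,  H_1 = 0,  H_2 = 0,  H_3 ≅ Z.

K has 5 vertices, 10 edges, 10 triangles, 5 3-simplices.
rank ∂_0 = 0, rank ∂_1 = 4 ⇒ b_0 = 5 − 0 − 4 = 1; all invariant factors of ∂_1 are 1 so no torsion. So H_0 = Z.
rank ∂_1 = 4, rank ∂_2 = 6 ⇒ b_1 = 10 − 4 − 6 = 0; all invariant factors of ∂_2 are 1 so no torsion. So H_1 = 0.
rank ∂_2 = 6, rank ∂_3 = 4 ⇒ b_2 = 10 − 6 − 4 = 0; all invariant factors of ∂_3 are 1 so no torsion. So H_2 = 0.
rank ∂_3 = 4, rank ∂_4 = 0 ⇒ b_3 = 5 − 4 − 0 = 1. So H_3 = Z.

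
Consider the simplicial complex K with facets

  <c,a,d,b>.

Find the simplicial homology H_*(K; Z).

H_0 = Z,  H_1 = 0,  H_2 = 0,  H_3 = 0.

Take the total order a < b < c < d on the vertex set. Then K (dimension 3) consists of the simplices:

  0-simplices (4): a, b, c, d
  1-simplices (6): ab, ac, ad, bc, bd, cd
  2-simplices (4): abc, abd, acd, bcd
  3-simplices (1): abcd

giving chain groups C_0 ≅ Z^4, C_1 ≅ Z^6, C_2 ≅ Z^4, C_3 ≅ Z^1.

Boundary ∂_1: C_1 → C_0 sends each edge [p,q] (with p < q) to q − p. For instance
  ∂bd = d − b.
This gives a 4×6 integer matrix of rank 3; reducing to Smith normal form yields diagonal entries (1,1,1).

The boundary map ∂_2: C_2 → C_1 maps a triangle to the signed sum of its edges. For instance
  ∂bcd = cd − bd + bc,
  ∂abd = bd − ad + ab.
The resulting 6×4 matrix has rank 3, and its Smith normal form has invariant factors (1,1,1).

The boundary map ∂_3: C_3 → C_2 sends each 3-simplex σ to the alternating sum Σ_i (−1)^i (σ with its i-th vertex removed). For instance
  ∂abcd = bcd − acd + abd − abc.
The resulting 4×1 matrix has rank 1, and its Smith normal form has invariant factors (1).

From H_k ≅ ker(∂_k) / im(∂_{k+1}) we obtain:

  H_0: rank C_0 − rank ∂_1 = 4 − 3 = 1, and the invariant factors of ∂_1 are all 1, so H_0 = Z.
  H_1: rank ker ∂_1 − rank ∂_2 = (6 − 3) − 3 = 0, and the invariant factors of ∂_2 are all 1, so H_1 = 0.
  H_2: rank ker ∂_2 − rank ∂_3 = (4 − 3) − 1 = 0, and the invariant factors of ∂_3 are all 1, so H_2 = 0.
  H_3: rank ker ∂_3 − rank ∂_4 = (1 − 1) − 0 = 0, and there is no ∂_4, so H_3 = 0.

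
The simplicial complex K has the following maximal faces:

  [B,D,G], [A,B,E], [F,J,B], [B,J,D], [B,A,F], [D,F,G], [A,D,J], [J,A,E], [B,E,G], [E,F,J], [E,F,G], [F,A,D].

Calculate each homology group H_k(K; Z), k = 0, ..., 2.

H_0 ≅ Z,  H_1 ≅ Z_2,  H_2 = 0.

K has 7 vertices, 18 edges, 12 triangles.
rank ∂_0 = 0, rank ∂_1 = 6 ⇒ b_0 = 7 − 0 − 6 = 1; all invariant factors of ∂_1 are 1 so no torsion. So H_0 = Z.
rank ∂_1 = 6, rank ∂_2 = 12 ⇒ b_1 = 18 − 6 − 12 = 0; ∂_2 has invariant factor(s) [2] giving torsion. So H_1 = Z_2.
rank ∂_2 = 12, rank ∂_3 = 0 ⇒ b_2 = 12 − 12 − 0 = 0. So H_2 = 0.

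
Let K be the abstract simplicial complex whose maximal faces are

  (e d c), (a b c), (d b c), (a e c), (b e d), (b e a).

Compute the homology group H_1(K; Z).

Order the vertices as a < b < c < d < e. Listing each simplex with vertices in this order, K has dimension 2 with simplices:

  0-simplices (5): a, b, c, d, e
  1-simplices (9): ab, ac, ae, bc, bd, be, cd, ce, de
  2-simplices (6): abc, abe, ace, bcd, bde, cde

giving chain groups C_0 ≅ Z^5, C_1 ≅ Z^9, C_2 ≅ Z^6.

The boundary map ∂_1: C_1 → C_0 sends each edge [p,q] (with p < q) to q − p. For instance
  ∂ae = e − a.
As a 5×9 matrix over Z this has rank 4, with invariant factors (1,1,1,1).

∂_2: C_2 → C_1 sends each 2-simplex [p,q,r] to [q,r] − [p,r] + [p,q]. For instance
  ∂bcd = cd − bd + bc,
  ∂ace = ce − ae + ac.
This gives a 9×6 integer matrix of rank 5; reducing to Smith normal form yields diagonal entries (1,1,1,1,1).

Reading off H_k = ker ∂_k / im ∂_{k+1}:

  H_1: rank ker ∂_1 − rank ∂_2 = (9 − 4) − 5 = 0, and the invariant factors of ∂_2 are all 1, so H_1 = 0.

H_1 ≅ 0.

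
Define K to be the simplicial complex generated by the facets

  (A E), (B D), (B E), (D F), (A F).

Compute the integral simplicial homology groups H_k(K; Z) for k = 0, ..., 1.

Take the total order A < B < D < E < F on the vertex set. Then K (dimension 1) consists of the simplices:

  0-simplices (5): A, B, D, E, F
  1-simplices (5): AE, AF, BD, BE, DF

giving chain groups C_0 ≅ Z^5, C_1 ≅ Z^5.

The boundary map ∂_1: C_1 → C_0 sends each edge [p,q] (with p < q) to q − p. For instance
  ∂AE = E − A.
As a 5×5 matrix over Z this has rank 4, with invariant factors (1,1,1,1).

From H_k ≅ ker(∂_k) / im(∂_{k+1}) we obtain:

  H_0: rank C_0 − rank ∂_1 = 5 − 4 = 1, and the invariant factors of ∂_1 are all 1, so H_0 ≅ Z.
  H_1: rank ker ∂_1 − rank ∂_2 = (5 − 4) − 0 = 1, and there is no ∂_2, so H_1 ≅ Z.

As a check, the Euler characteristic is 5 − 5 = 0, which agrees with 1 − 1 = 0.

H_0 ≅ Z,  H_1 ≅ Z.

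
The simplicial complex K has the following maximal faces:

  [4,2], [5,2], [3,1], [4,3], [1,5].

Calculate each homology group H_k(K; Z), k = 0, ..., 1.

We work with the vertex ordering 1 < 2 < 3 < 4 < 5. The simplices of K, each written with vertices in increasing order, are:

  0-simplices (5): [1], [2], [3], [4], [5]
  1-simplices (5): [1,3], [1,5], [2,4], [2,5], [3,4]

giving chain groups C_0 ≅ Z^5, C_1 ≅ Z^5.

Boundary ∂_1: C_1 → C_0 sends each edge [p,q] (with p < q) to q − p. For instance
  ∂[1,5] = [5] − [1].
This gives a 5×5 integer matrix of rank 4; reducing to Smith normal form yields diagonal entries (1,1,1,1).

Reading off H_k = ker ∂_k / im ∂_{k+1}:

  H_0: rank C_0 − rank ∂_1 = 5 − 4 = 1, and the invariant factors of ∂_1 are all 1, so H_0 = Z.
  H_1: rank ker ∂_1 − rank ∂_2 = (5 − 4) − 0 = 1, and there is no ∂_2, so H_1 = Z.

H_0 ≅ Z,  H_1 ≅ Z.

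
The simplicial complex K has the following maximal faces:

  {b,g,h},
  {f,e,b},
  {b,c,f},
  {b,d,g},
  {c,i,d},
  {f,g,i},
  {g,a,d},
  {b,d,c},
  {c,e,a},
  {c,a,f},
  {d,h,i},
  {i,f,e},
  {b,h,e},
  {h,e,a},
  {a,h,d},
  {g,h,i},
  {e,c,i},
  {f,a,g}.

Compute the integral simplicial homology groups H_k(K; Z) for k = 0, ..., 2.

Take the total order a < b < c < d < e < f < g < h < i on the vertex set. Then K (dimension 2) consists of the simplices:

  0-simplices (9): a, b, c, d, e, f, g, h, i
  1-simplices (27): ac, ad, ae, af, ag, ah, bc, bd, be, bf, bg, bh, cd, ce, cf, ci, dg, dh, di, ef, eh, ei, fg, fi, gh, gi, hi
  2-simplices (18): ace, acf, adg, adh, aeh, afg, bcd, bcf, bdg, bef, beh, bgh, cdi, cei, dhi, efi, fgi, ghi

giving chain groups C_0 ≅ Z^9, C_1 ≅ Z^27, C_2 ≅ Z^18.

The boundary map ∂_1: C_1 → C_0 sends each edge [p,q] (with p < q) to q − p. For instance
  ∂be = e − b.
This gives a 9×27 integer matrix of rank 8; reducing to Smith normal form yields diagonal entries (1,1,1,1,1,1,1,1).

Boundary ∂_2: C_2 → C_1 maps a triangle to the signed sum of its edges. For instance
  ∂adg = dg − ag + ad,
  ∂bcd = cd − bd + bc.
This gives a 27×18 integer matrix of rank 18; reducing to Smith normal form yields diagonal entries (1,1,1,1,1,1,1,1,1,1,1,1,1,1,1,1,1,2).

From H_k ≅ ker(∂_k) / im(∂_{k+1}) we obtain:

  H_0: rank C_0 − rank ∂_1 = 9 − 8 = 1, and the invariant factors of ∂_1 are all 1, so H_0 = Z.
  H_1: rank ker ∂_1 − rank ∂_2 = (27 − 8) − 18 = 1, and ∂_2 has invariant factor 2 > 1, so H_1 = Z ⊕ Z/2Z.
  H_2: rank ker ∂_2 − rank ∂_3 = (18 − 18) − 0 = 0, and there is no ∂_3, so H_2 = 0.

H_0 ≅ Z,  H_1 ≅ Z ⊕ Z/2Z,  H_2 = 0.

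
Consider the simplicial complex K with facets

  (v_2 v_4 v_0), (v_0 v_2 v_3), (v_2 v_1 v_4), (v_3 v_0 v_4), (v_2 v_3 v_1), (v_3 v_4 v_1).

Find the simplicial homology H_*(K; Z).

H_0 ≅ Z,  H_1 = 0,  H_2 ≅ Z.

Take the total order v_0 < v_1 < v_2 < v_3 < v_4 on the vertex set. Then K (dimension 2) consists of the simplices:

  0-simplices (5): [v_0], [v_1], [v_2], [v_3], [v_4]
  1-simplices (9): [v_0,v_2], [v_0,v_3], [v_0,v_4], [v_1,v_2], [v_1,v_3], [v_1,v_4], [v_2,v_3], [v_2,v_4], [v_3,v_4]
  2-simplices (6): [v_0,v_2,v_3], [v_0,v_2,v_4], [v_0,v_3,v_4], [v_1,v_2,v_3], [v_1,v_2,v_4], [v_1,v_3,v_4]

Hence C_0 ≅ Z^5, C_1 ≅ Z^9, C_2 ≅ Z^6.

Boundary ∂_1: C_1 → C_0 is given by ∂[p,q] = [q] − [p]. For instance
  ∂[v_1,v_3] = [v_3] − [v_1].
The resulting 5×9 matrix has rank 4, and its Smith normal form has invariant factors (1,1,1,1).

The boundary map ∂_2: C_2 → C_1 sends each 2-simplex [p,q,r] to [q,r] − [p,r] + [p,q]. For instance
  ∂[v_0,v_3,v_4] = [v_3,v_4] − [v_0,v_4] + [v_0,v_3],
  ∂[v_1,v_2,v_3] = [v_2,v_3] − [v_1,v_3] + [v_1,v_2].
As a 9×6 matrix over Z this has rank 5, with invariant factors (1,1,1,1,1).

From H_k ≅ ker(∂_k) / im(∂_{k+1}) we obtain:

  H_0: rank C_0 − rank ∂_1 = 5 − 4 = 1, and the invariant factors of ∂_1 are all 1, so H_0 = Z.
  H_1: rank ker ∂_1 − rank ∂_2 = (9 − 4) − 5 = 0, and the invariant factors of ∂_2 are all 1, so H_1 = 0.
  H_2: rank ker ∂_2 − rank ∂_3 = (6 − 5) − 0 = 1, and there is no ∂_3, so H_2 = Z.

As a check, the Euler characteristic is 5 − 9 + 6 = 2, which agrees with 1 − 0 + 1 = 2.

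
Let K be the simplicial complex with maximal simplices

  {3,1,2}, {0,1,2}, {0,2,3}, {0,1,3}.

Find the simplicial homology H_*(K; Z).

Take the total order 0 < 1 < 2 < 3 on the vertex set. Then K (dimension 2) consists of the simplices:

  0-simplices (4): [0], [1], [2], [3]
  1-simplices (6): [0,1], [0,2], [0,3], [1,2], [1,3], [2,3]
  2-simplices (4): [0,1,2], [0,1,3], [0,2,3], [1,2,3]

Hence C_0 ≅ Z^4, C_1 ≅ Z^6, C_2 ≅ Z^4.

Boundary ∂_1: C_1 → C_0 sends each edge [p,q] (with p < q) to q − p. For instance
  ∂[1,3] = [3] − [1].
As a 4×6 matrix over Z this has rank 3, with invariant factors (1,1,1).

Boundary ∂_2: C_2 → C_1 sends each 2-simplex [p,q,r] to [q,r] − [p,r] + [p,q]. For instance
  ∂[0,1,3] = [1,3] − [0,3] + [0,1],
  ∂[1,2,3] = [2,3] − [1,3] + [1,2].
This gives a 6×4 integer matrix of rank 3; reducing to Smith normal form yields diagonal entries (1,1,1).

Now H_k = ker ∂_k / im ∂_{k+1}, so:

  H_0: rank C_0 − rank ∂_1 = 4 − 3 = 1, and the invariant factors of ∂_1 are all 1, so H_0 = Z.
  H_1: rank ker ∂_1 − rank ∂_2 = (6 − 3) − 3 = 0, and the invariant factors of ∂_2 are all 1, so H_1 = 0.
  H_2: rank ker ∂_2 − rank ∂_3 = (4 − 3) − 0 = 1, and there is no ∂_3, so H_2 = Z.

As a check, the Euler characteristic is 4 − 6 + 4 = 2, which agrees with 1 − 0 + 1 = 2.

H_0 ≅ Z,  H_1 = 0,  H_2 ≅ Z.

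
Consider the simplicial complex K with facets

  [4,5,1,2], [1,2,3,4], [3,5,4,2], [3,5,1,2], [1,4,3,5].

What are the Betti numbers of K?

Fix the vertex order 1 < 2 < 3 < 4 < 5 and write every simplex with vertices in increasing order. Then dim K = 3 and the simplices of K are:

  0-simplices (5): [1], [2], [3], [4], [5]
  1-simplices (10): [1,2], [1,3], [1,4], [1,5], [2,3], [2,4], [2,5], [3,4], [3,5], [4,5]
  2-simplices (10): [1,2,3], [1,2,4], [1,2,5], [1,3,4], [1,3,5], [1,4,5], [2,3,4], [2,3,5], [2,4,5], [3,4,5]
  3-simplices (5): [1,2,3,4], [1,2,3,5], [1,2,4,5], [1,3,4,5], [2,3,4,5]

so the chain groups are C_0 ≅ Z^5, C_1 ≅ Z^10, C_2 ≅ Z^10, C_3 ≅ Z^5.

∂_1: C_1 → C_0 is given by ∂[p,q] = [q] − [p]. For instance
  ∂[1,4] = [4] − [1].
This gives a 5×10 integer matrix of rank 4; reducing to Smith normal form yields diagonal entries (1,1,1,1).

∂_2: C_2 → C_1 maps a triangle to the signed sum of its edges. For instance
  ∂[1,3,4] = [3,4] − [1,4] + [1,3],
  ∂[2,3,4] = [3,4] − [2,4] + [2,3].
This gives a 10×10 integer matrix of rank 6; reducing to Smith normal form yields diagonal entries (1,1,1,1,1,1).

Boundary ∂_3: C_3 → C_2 sends each 3-simplex σ to the alternating sum Σ_i (−1)^i (σ with its i-th vertex removed). For instance
  ∂[1,2,4,5] = [2,4,5] − [1,4,5] + [1,2,5] − [1,2,4],
  ∂[1,2,3,4] = [2,3,4] − [1,3,4] + [1,2,4] − [1,2,3].
The resulting 10×5 matrix has rank 4, and its Smith normal form has invariant factors (1,1,1,1).

Computing H_k = (kernel of ∂_k) / (image of ∂_{k+1}):

  H_0: rank C_0 − rank ∂_1 = 5 − 4 = 1, and the invariant factors of ∂_1 are all 1, so H_0 = Z.
  H_1: rank ker ∂_1 − rank ∂_2 = (10 − 4) − 6 = 0, and the invariant factors of ∂_2 are all 1, so H_1 = 0.
  H_2: rank ker ∂_2 − rank ∂_3 = (10 − 6) − 4 = 0, and the invariant factors of ∂_3 are all 1, so H_2 = 0.
  H_3: rank ker ∂_3 − rank ∂_4 = (5 − 4) − 0 = 1, and there is no ∂_4, so H_3 = Z.

As a check, the Euler characteristic is 5 − 10 + 10 − 5 = 0, which agrees with 1 − 0 + 0 − 1 = 0.
(K is a triangulation of the 3-sphere S^3.)

Hence the Betti numbers are b_0 = 1, b_1 = 0, b_2 = 0, b_3 = 1.

b_0 = 1, b_1 = 0, b_2 = 0, b_3 = 1.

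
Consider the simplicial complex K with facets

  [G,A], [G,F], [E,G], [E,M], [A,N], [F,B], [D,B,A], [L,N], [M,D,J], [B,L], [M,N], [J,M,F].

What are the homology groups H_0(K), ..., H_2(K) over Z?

We work with the vertex ordering A < B < D < E < F < G < J < L < M < N. The simplices of K, each written with vertices in increasing order, are:

  0-simplices (10): A, B, D, E, F, G, J, L, M, N
  1-simplices (17): AB, AD, AG, AN, BD, BF, BL, DJ, DM, EG, EM, FG, FJ, FM, JM, LN, MN
  2-simplices (3): ABD, DJM, FJM

so the chain groups are C_0 ≅ Z^10, C_1 ≅ Z^17, C_2 ≅ Z^3.

Boundary ∂_1: C_1 → C_0 sends each edge [p,q] (with p < q) to q − p.
The resulting 10×17 matrix has rank 9, and its Smith normal form has invariant factors (1,1,1,1,1,1,1,1,1).

∂_2: C_2 → C_1 acts by ∂[p,q,r] = [q,r] − [p,r] + [p,q]. For instance
  ∂DJM = JM − DM + DJ,
  ∂FJM = JM − FM + FJ.
This gives a 17×3 integer matrix of rank 3; reducing to Smith normal form yields diagonal entries (1,1,1).

Now H_k = ker ∂_k / im ∂_{k+1}, so:

  H_0: rank C_0 − rank ∂_1 = 10 − 9 = 1, and the invariant factors of ∂_1 are all 1, so H_0 = Z.
  H_1: rank ker ∂_1 − rank ∂_2 = (17 − 9) − 3 = 5, and the invariant factors of ∂_2 are all 1, so H_1 = Z^5.
  H_2: rank ker ∂_2 − rank ∂_3 = (3 − 3) − 0 = 0, and there is no ∂_3, so H_2 = 0.

As a check, the Euler characteristic is 10 − 17 + 3 = -4, which agrees with 1 − 5 + 0 = -4.

H_0 ≅ Z,  H_1 ≅ Z^5,  H_2 = 0.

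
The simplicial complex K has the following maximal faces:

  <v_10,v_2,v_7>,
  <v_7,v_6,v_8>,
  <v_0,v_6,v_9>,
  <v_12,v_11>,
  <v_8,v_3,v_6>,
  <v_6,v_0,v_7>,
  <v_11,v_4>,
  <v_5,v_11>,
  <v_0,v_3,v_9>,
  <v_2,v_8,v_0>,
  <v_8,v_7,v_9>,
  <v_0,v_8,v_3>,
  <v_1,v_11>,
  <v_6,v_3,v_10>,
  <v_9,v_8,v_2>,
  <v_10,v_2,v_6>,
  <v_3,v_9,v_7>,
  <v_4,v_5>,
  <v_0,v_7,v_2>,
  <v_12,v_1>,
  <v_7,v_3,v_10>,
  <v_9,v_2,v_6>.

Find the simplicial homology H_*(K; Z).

Take the total order v_0 < v_1 < v_2 < v_3 < v_4 < v_5 < v_6 < v_7 < v_8 < v_9 < v_10 < v_11 < v_12 on the vertex set. Then K (dimension 2) consists of the simplices:

  0-simplices (13): [v_0], [v_1], [v_2], [v_3], [v_4], [v_5], [v_6], [v_7], [v_8], [v_9], [v_10], [v_11], [v_12]
  1-simplices (30): (30 of them)
  2-simplices (16): (16 of them)

Hence C_0 ≅ Z^13, C_1 ≅ Z^30, C_2 ≅ Z^16.

∂_1: C_1 → C_0 sends each edge [p,q] (with p < q) to q − p. For instance
  ∂[v_2,v_9] = [v_9] − [v_2].
This gives a 13×30 integer matrix of rank 11; reducing to Smith normal form yields diagonal entries (1,1,1,1,1,1,1,1,1,1,1).

∂_2: C_2 → C_1 acts by ∂[p,q,r] = [q,r] − [p,r] + [p,q]. For instance
  ∂[v_0,v_2,v_8] = [v_2,v_8] − [v_0,v_8] + [v_0,v_2],
  ∂[v_3,v_6,v_10] = [v_6,v_10] − [v_3,v_10] + [v_3,v_6].
This gives a 30×16 integer matrix of rank 15; reducing to Smith normal form yields diagonal entries (1,1,1,1,1,1,1,1,1,1,1,1,1,1,1).

Now H_k = ker ∂_k / im ∂_{k+1}, so:

  H_0: rank C_0 − rank ∂_1 = 13 − 11 = 2, and the invariant factors of ∂_1 are all 1, so H_0 ≅ Z^2.
  H_1: rank ker ∂_1 − rank ∂_2 = (30 − 11) − 15 = 4, and the invariant factors of ∂_2 are all 1, so H_1 ≅ Z^4.
  H_2: rank ker ∂_2 − rank ∂_3 = (16 − 15) − 0 = 1, and there is no ∂_3, so H_2 ≅ Z.

(K is a triangulation of the disjoint union of a wedge of 2 circles and the torus T^2.)

H_0 ≅ Z^2,  H_1 ≅ Z^4,  H_2 ≅ Z.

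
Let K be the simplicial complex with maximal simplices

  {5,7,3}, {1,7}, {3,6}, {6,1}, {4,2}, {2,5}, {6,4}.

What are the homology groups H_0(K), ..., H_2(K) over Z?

H_0 ≅ Z,  H_1 ≅ Z^2,  H_2 = 0.

Order the vertices as 1 < 2 < 3 < 4 < 5 < 6 < 7. Listing each simplex with vertices in this order, K has dimension 2 with simplices:

  0-simplices (7): [1], [2], [3], [4], [5], [6], [7]
  1-simplices (9): [1,6], [1,7], [2,4], [2,5], [3,5], [3,6], [3,7], [4,6], [5,7]
  2-simplices (1): [3,5,7]

so the chain groups are C_0 ≅ Z^7, C_1 ≅ Z^9, C_2 ≅ Z^1.

The boundary map ∂_1: C_1 → C_0 maps an edge to its endpoints' difference, ∂[p,q] = q − p. For instance
  ∂[1,6] = [6] − [1].
As a 7×9 matrix over Z this has rank 6, with invariant factors (1,1,1,1,1,1).

The boundary map ∂_2: C_2 → C_1 acts by ∂[p,q,r] = [q,r] − [p,r] + [p,q]. For instance
  ∂[3,5,7] = [5,7] − [3,7] + [3,5].
The resulting 9×1 matrix has rank 1, and its Smith normal form has invariant factors (1).

Now H_k = ker ∂_k / im ∂_{k+1}, so:

  H_0: rank C_0 − rank ∂_1 = 7 − 6 = 1, and the invariant factors of ∂_1 are all 1, so H_0 = Z.
  H_1: rank ker ∂_1 − rank ∂_2 = (9 − 6) − 1 = 2, and the invariant factors of ∂_2 are all 1, so H_1 = Z^2.
  H_2: rank ker ∂_2 − rank ∂_3 = (1 − 1) − 0 = 0, and there is no ∂_3, so H_2 = 0.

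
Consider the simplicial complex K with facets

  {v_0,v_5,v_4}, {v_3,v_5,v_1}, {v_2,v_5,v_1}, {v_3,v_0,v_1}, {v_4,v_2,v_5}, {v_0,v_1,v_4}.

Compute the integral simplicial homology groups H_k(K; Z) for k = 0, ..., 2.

K has 6 vertices, 12 edges, 6 triangles.
rank ∂_0 = 0, rank ∂_1 = 5 ⇒ b_0 = 6 − 0 − 5 = 1; all invariant factors of ∂_1 are 1 so no torsion. So H_0 = Z.
rank ∂_1 = 5, rank ∂_2 = 6 ⇒ b_1 = 12 − 5 − 6 = 1; all invariant factors of ∂_2 are 1 so no torsion. So H_1 = Z.
rank ∂_2 = 6, rank ∂_3 = 0 ⇒ b_2 = 6 − 6 − 0 = 0. So H_2 = 0.

H_0 = Z,  H_1 = Z,  H_2 = 0.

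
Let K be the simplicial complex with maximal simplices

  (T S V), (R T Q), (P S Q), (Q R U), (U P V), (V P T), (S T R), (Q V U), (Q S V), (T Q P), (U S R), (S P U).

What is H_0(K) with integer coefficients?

H_0 = Z.

We work with the vertex ordering P < Q < R < S < T < U < V. The simplices of K, each written with vertices in increasing order, are:

  0-simplices (7): P, Q, R, S, T, U, V
  1-simplices (18): PQ, PS, PT, PU, PV, QR, QS, QT, QU, QV, RS, RT, RU, ST, SU, SV, TV, UV
  2-simplices (12): PQS, PQT, PSU, PTV, PUV, QRT, QRU, QSV, QUV, RST, RSU, STV

so the chain groups are C_0 ≅ Z^7, C_1 ≅ Z^18, C_2 ≅ Z^12.

The boundary map ∂_1: C_1 → C_0 sends each edge [p,q] (with p < q) to q − p.
This gives a 7×18 integer matrix of rank 6; reducing to Smith normal form yields diagonal entries (1,1,1,1,1,1).

The boundary map ∂_2: C_2 → C_1 acts by ∂[p,q,r] = [q,r] − [p,r] + [p,q]. For instance
  ∂RST = ST − RT + RS,
  ∂PUV = UV − PV + PU.
The 18×12 boundary matrix has rank 12 and Smith normal form diag(1,1,1,1,1,1,1,1,1,1,1,2).

Now H_k = ker ∂_k / im ∂_{k+1}, so:

  H_0: rank C_0 − rank ∂_1 = 7 − 6 = 1, and the invariant factors of ∂_1 are all 1, so H_0 = Z.

(K is a triangulation of the real projective plane RP^2.)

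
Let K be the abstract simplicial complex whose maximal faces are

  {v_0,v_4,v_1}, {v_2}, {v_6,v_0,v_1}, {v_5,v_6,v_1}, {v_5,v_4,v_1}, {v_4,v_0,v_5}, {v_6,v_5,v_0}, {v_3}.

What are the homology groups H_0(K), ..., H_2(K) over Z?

Take the total order v_0 < v_1 < v_2 < v_3 < v_4 < v_5 < v_6 on the vertex set. Then K (dimension 2) consists of the simplices:

  0-simplices (7): [v_0], [v_1], [v_2], [v_3], [v_4], [v_5], [v_6]
  1-simplices (9): [v_0,v_1], [v_0,v_4], [v_0,v_5], [v_0,v_6], [v_1,v_4], [v_1,v_5], [v_1,v_6], [v_4,v_5], [v_5,v_6]
  2-simplices (6): [v_0,v_1,v_4], [v_0,v_1,v_6], [v_0,v_4,v_5], [v_0,v_5,v_6], [v_1,v_4,v_5], [v_1,v_5,v_6]

so the chain groups are C_0 ≅ Z^7, C_1 ≅ Z^9, C_2 ≅ Z^6.

The boundary map ∂_1: C_1 → C_0 maps an edge to its endpoints' difference, ∂[p,q] = q − p.
The 7×9 boundary matrix has rank 4 and Smith normal form diag(1,1,1,1).

Boundary ∂_2: C_2 → C_1 acts by ∂[p,q,r] = [q,r] − [p,r] + [p,q]. For instance
  ∂[v_1,v_5,v_6] = [v_5,v_6] − [v_1,v_6] + [v_1,v_5],
  ∂[v_0,v_5,v_6] = [v_5,v_6] − [v_0,v_6] + [v_0,v_5].
The resulting 9×6 matrix has rank 5, and its Smith normal form has invariant factors (1,1,1,1,1).

From H_k ≅ ker(∂_k) / im(∂_{k+1}) we obtain:

  H_0: rank C_0 − rank ∂_1 = 7 − 4 = 3, and the invariant factors of ∂_1 are all 1, so H_0 ≅ Z^3.
  H_1: rank ker ∂_1 − rank ∂_2 = (9 − 4) − 5 = 0, and the invariant factors of ∂_2 are all 1, so H_1 ≅ 0.
  H_2: rank ker ∂_2 − rank ∂_3 = (6 − 5) − 0 = 1, and there is no ∂_3, so H_2 ≅ Z.

H_0 = Z^3,  H_1 = 0,  H_2 = Z.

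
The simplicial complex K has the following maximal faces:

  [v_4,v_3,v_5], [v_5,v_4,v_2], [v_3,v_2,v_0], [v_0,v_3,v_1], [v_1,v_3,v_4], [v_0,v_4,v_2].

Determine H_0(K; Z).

We work with the vertex ordering v_0 < v_1 < v_2 < v_3 < v_4 < v_5. The simplices of K, each written with vertices in increasing order, are:

  0-simplices (6): [v_0], [v_1], [v_2], [v_3], [v_4], [v_5]
  1-simplices (12): [v_0,v_1], [v_0,v_2], [v_0,v_3], [v_0,v_4], [v_1,v_3], [v_1,v_4], [v_2,v_3], [v_2,v_4], [v_2,v_5], [v_3,v_4], [v_3,v_5], [v_4,v_5]
  2-simplices (6): [v_0,v_1,v_3], [v_0,v_2,v_3], [v_0,v_2,v_4], [v_1,v_3,v_4], [v_2,v_4,v_5], [v_3,v_4,v_5]

giving chain groups C_0 ≅ Z^6, C_1 ≅ Z^12, C_2 ≅ Z^6.

∂_1: C_1 → C_0 sends each edge [p,q] (with p < q) to q − p. For instance
  ∂[v_2,v_5] = [v_5] − [v_2].
The 6×12 boundary matrix has rank 5 and Smith normal form diag(1,1,1,1,1).

∂_2: C_2 → C_1 maps a triangle to the signed sum of its edges. For instance
  ∂[v_2,v_4,v_5] = [v_4,v_5] − [v_2,v_5] + [v_2,v_4],
  ∂[v_0,v_2,v_3] = [v_2,v_3] − [v_0,v_3] + [v_0,v_2].
The resulting 12×6 matrix has rank 6, and its Smith normal form has invariant factors (1,1,1,1,1,1).

Now H_k = ker ∂_k / im ∂_{k+1}, so:

  H_0: rank C_0 − rank ∂_1 = 6 − 5 = 1, and the invariant factors of ∂_1 are all 1, so H_0 = Z.

H_0 ≅ Z.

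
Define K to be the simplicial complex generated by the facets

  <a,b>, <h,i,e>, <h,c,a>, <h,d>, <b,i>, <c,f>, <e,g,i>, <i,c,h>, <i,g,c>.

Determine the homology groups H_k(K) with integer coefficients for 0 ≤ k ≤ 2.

Take the total order a < b < c < d < e < f < g < h < i on the vertex set. Then K (dimension 2) consists of the simplices:

  0-simplices (9): a, b, c, d, e, f, g, h, i
  1-simplices (14): ab, ac, ah, bi, cf, cg, ch, ci, dh, eg, eh, ei, gi, hi
  2-simplices (5): ach, cgi, chi, egi, ehi

giving chain groups C_0 ≅ Z^9, C_1 ≅ Z^14, C_2 ≅ Z^5.

Boundary ∂_1: C_1 → C_0 maps an edge to its endpoints' difference, ∂[p,q] = q − p. For instance
  ∂ac = c − a.
This gives a 9×14 integer matrix of rank 8; reducing to Smith normal form yields diagonal entries (1,1,1,1,1,1,1,1).

∂_2: C_2 → C_1 maps a triangle to the signed sum of its edges. For instance
  ∂chi = hi − ci + ch,
  ∂cgi = gi − ci + cg.
As a 14×5 matrix over Z this has rank 5, with invariant factors (1,1,1,1,1).

From H_k ≅ ker(∂_k) / im(∂_{k+1}) we obtain:

  H_0: rank C_0 − rank ∂_1 = 9 − 8 = 1, and the invariant factors of ∂_1 are all 1, so H_0 = Z.
  H_1: rank ker ∂_1 − rank ∂_2 = (14 − 8) − 5 = 1, and the invariant factors of ∂_2 are all 1, so H_1 = Z.
  H_2: rank ker ∂_2 − rank ∂_3 = (5 − 5) − 0 = 0, and there is no ∂_3, so H_2 = 0.

H_0 ≅ Z,  H_1 ≅ Z,  H_2 = 0.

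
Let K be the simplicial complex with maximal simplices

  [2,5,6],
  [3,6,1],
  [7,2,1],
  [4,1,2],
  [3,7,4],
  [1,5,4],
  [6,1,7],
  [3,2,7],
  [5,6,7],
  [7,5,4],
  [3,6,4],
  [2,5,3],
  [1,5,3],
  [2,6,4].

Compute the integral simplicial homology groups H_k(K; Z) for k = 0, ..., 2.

Take the total order 1 < 2 < 3 < 4 < 5 < 6 < 7 on the vertex set. Then K (dimension 2) consists of the simplices:

  0-simplices (7): [1], [2], [3], [4], [5], [6], [7]
  1-simplices (21): [1,2], [1,3], [1,4], [1,5], [1,6], [1,7], [2,3], [2,4], [2,5], [2,6], [2,7], [3,4], [3,5], [3,6], [3,7], [4,5], [4,6], [4,7], [5,6], [5,7], [6,7]
  2-simplices (14): [1,2,4], [1,2,7], [1,3,5], [1,3,6], [1,4,5], [1,6,7], [2,3,5], [2,3,7], [2,4,6], [2,5,6], [3,4,6], [3,4,7], [4,5,7], [5,6,7]

giving chain groups C_0 ≅ Z^7, C_1 ≅ Z^21, C_2 ≅ Z^14.

The boundary map ∂_1: C_1 → C_0 sends each edge [p,q] (with p < q) to q − p.
The resulting 7×21 matrix has rank 6, and its Smith normal form has invariant factors (1,1,1,1,1,1).

The boundary map ∂_2: C_2 → C_1 maps a triangle to the signed sum of its edges. For instance
  ∂[2,5,6] = [5,6] − [2,6] + [2,5],
  ∂[2,3,5] = [3,5] − [2,5] + [2,3].
This gives a 21×14 integer matrix of rank 13; reducing to Smith normal form yields diagonal entries (1,1,1,1,1,1,1,1,1,1,1,1,1).

Now H_k = ker ∂_k / im ∂_{k+1}, so:

  H_0: rank C_0 − rank ∂_1 = 7 − 6 = 1, and the invariant factors of ∂_1 are all 1, so H_0 = Z.
  H_1: rank ker ∂_1 − rank ∂_2 = (21 − 6) − 13 = 2, and the invariant factors of ∂_2 are all 1, so H_1 = Z^2.
  H_2: rank ker ∂_2 − rank ∂_3 = (14 − 13) − 0 = 1, and there is no ∂_3, so H_2 = Z.

H_0 ≅ Z,  H_1 ≅ Z^2,  H_2 ≅ Z.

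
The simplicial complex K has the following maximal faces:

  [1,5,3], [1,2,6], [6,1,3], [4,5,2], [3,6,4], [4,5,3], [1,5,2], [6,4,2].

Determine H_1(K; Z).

H_1 = 0.

Take the total order 1 < 2 < 3 < 4 < 5 < 6 on the vertex set. Then K (dimension 2) consists of the simplices:

  0-simplices (6): [1], [2], [3], [4], [5], [6]
  1-simplices (12): [1,2], [1,3], [1,5], [1,6], [2,4], [2,5], [2,6], [3,4], [3,5], [3,6], [4,5], [4,6]
  2-simplices (8): [1,2,5], [1,2,6], [1,3,5], [1,3,6], [2,4,5], [2,4,6], [3,4,5], [3,4,6]

Hence C_0 ≅ Z^6, C_1 ≅ Z^12, C_2 ≅ Z^8.

∂_1: C_1 → C_0 maps an edge to its endpoints' difference, ∂[p,q] = q − p.
The 6×12 boundary matrix has rank 5 and Smith normal form diag(1,1,1,1,1).

Boundary ∂_2: C_2 → C_1 maps a triangle to the signed sum of its edges. For instance
  ∂[2,4,6] = [4,6] − [2,6] + [2,4],
  ∂[1,2,6] = [2,6] − [1,6] + [1,2].
The 12×8 boundary matrix has rank 7 and Smith normal form diag(1,1,1,1,1,1,1).

Now H_k = ker ∂_k / im ∂_{k+1}, so:

  H_1: rank ker ∂_1 − rank ∂_2 = (12 − 5) − 7 = 0, and the invariant factors of ∂_2 are all 1, so H_1 = 0.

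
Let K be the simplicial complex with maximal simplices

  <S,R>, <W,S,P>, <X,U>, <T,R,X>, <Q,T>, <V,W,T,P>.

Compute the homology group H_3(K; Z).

H_3 ≅ 0.

Take the total order P < Q < R < S < T < U < V < W < X on the vertex set. Then K (dimension 3) consists of the simplices:

  0-simplices (9): P, Q, R, S, T, U, V, W, X
  1-simplices (14): PS, PT, PV, PW, QT, RS, RT, RX, SW, TV, TW, TX, UX, VW
  2-simplices (6): PSW, PTV, PTW, PVW, RTX, TVW
  3-simplices (1): PTVW

Hence C_0 ≅ Z^9, C_1 ≅ Z^14, C_2 ≅ Z^6, C_3 ≅ Z^1.

The boundary map ∂_1: C_1 → C_0 sends each edge [p,q] (with p < q) to q − p.
As a 9×14 matrix over Z this has rank 8, with invariant factors (1,1,1,1,1,1,1,1).

The boundary map ∂_2: C_2 → C_1 sends each 2-simplex [p,q,r] to [q,r] − [p,r] + [p,q]. For instance
  ∂PVW = VW − PW + PV,
  ∂PSW = SW − PW + PS.
The resulting 14×6 matrix has rank 5, and its Smith normal form has invariant factors (1,1,1,1,1).

∂_3: C_3 → C_2 sends each 3-simplex σ to the alternating sum Σ_i (−1)^i (σ with its i-th vertex removed). For instance
  ∂PTVW = TVW − PVW + PTW − PTV.
As a 6×1 matrix over Z this has rank 1, with invariant factors (1).

Now H_k = ker ∂_k / im ∂_{k+1}, so:

  H_3: rank ker ∂_3 − rank ∂_4 = (1 − 1) − 0 = 0, and there is no ∂_4, so H_3 = 0.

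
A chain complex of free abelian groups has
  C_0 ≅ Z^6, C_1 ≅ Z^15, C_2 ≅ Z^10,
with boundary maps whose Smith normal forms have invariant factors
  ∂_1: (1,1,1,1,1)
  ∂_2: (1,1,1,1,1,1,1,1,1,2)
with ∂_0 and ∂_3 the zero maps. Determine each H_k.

H_0 = Z,  H_1 = Z/2,  H_2 = 0.

H_0: b_0 = 6 − 0 − 5 = 1; torsion from ∂_1 factors > 1: none. So H_0 = Z.
H_1: b_1 = 15 − 5 − 10 = 0; torsion from ∂_2 factors > 1: [2]. So H_1 = Z/2.
H_2: b_2 = 10 − 10 − 0 = 0; torsion from ∂_3 factors > 1: none. So H_2 = 0.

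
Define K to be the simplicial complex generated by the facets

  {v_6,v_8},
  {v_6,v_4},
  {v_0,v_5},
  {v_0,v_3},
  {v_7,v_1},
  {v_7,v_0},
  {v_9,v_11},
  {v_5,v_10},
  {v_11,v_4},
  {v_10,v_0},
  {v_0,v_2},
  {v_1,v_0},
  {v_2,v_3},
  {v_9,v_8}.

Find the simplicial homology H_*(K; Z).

H_0 = Z^2,  H_1 = Z^4.

Order the vertices as v_0 < v_1 < v_2 < v_3 < v_4 < v_5 < v_6 < v_7 < v_8 < v_9 < v_10 < v_11. Listing each simplex with vertices in this order, K has dimension 1 with simplices:

  0-simplices (12): [v_0], [v_1], [v_2], [v_3], [v_4], [v_5], [v_6], [v_7], [v_8], [v_9], [v_10], [v_11]
  1-simplices (14): [v_0,v_1], [v_0,v_2], [v_0,v_3], [v_0,v_5], [v_0,v_7], [v_0,v_10], [v_1,v_7], [v_2,v_3], [v_4,v_6], [v_4,v_11], [v_5,v_10], [v_6,v_8], [v_8,v_9], [v_9,v_11]

giving chain groups C_0 ≅ Z^12, C_1 ≅ Z^14.

∂_1: C_1 → C_0 sends each edge [p,q] (with p < q) to q − p.
As a 12×14 matrix over Z this has rank 10, with invariant factors (1,1,1,1,1,1,1,1,1,1).

Reading off H_k = ker ∂_k / im ∂_{k+1}:

  H_0: rank C_0 − rank ∂_1 = 12 − 10 = 2, and the invariant factors of ∂_1 are all 1, so H_0 = Z^2.
  H_1: rank ker ∂_1 − rank ∂_2 = (14 − 10) − 0 = 4, and there is no ∂_2, so H_1 = Z^4.

(K is a triangulation of the disjoint union of a wedge of 3 circles and the circle S^1.)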